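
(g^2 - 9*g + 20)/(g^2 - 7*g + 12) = (g - 5)/(g - 3)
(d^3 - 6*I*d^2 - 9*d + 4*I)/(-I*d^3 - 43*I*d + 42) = (I*d^3 + 6*d^2 - 9*I*d - 4)/(d^3 + 43*d + 42*I)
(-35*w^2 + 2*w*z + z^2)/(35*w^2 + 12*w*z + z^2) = (-5*w + z)/(5*w + z)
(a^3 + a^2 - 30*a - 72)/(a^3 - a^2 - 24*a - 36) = (a + 4)/(a + 2)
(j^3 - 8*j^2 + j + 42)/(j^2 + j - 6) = (j^3 - 8*j^2 + j + 42)/(j^2 + j - 6)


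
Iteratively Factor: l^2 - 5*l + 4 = (l - 1)*(l - 4)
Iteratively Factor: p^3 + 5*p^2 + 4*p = (p + 1)*(p^2 + 4*p) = p*(p + 1)*(p + 4)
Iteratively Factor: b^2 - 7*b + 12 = (b - 4)*(b - 3)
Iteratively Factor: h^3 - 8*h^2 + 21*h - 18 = (h - 3)*(h^2 - 5*h + 6) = (h - 3)^2*(h - 2)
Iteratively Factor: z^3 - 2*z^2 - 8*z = (z)*(z^2 - 2*z - 8) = z*(z + 2)*(z - 4)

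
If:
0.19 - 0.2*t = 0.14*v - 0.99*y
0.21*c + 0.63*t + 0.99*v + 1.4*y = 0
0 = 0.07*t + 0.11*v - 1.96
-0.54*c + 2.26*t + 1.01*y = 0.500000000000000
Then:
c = -84.56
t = -20.02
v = 30.56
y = 0.08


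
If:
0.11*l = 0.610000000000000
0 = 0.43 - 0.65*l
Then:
No Solution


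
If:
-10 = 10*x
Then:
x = -1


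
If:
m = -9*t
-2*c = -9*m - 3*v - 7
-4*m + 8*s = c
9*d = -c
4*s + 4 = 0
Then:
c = 12*v/17 - 44/17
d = 44/153 - 4*v/51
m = -3*v/17 - 23/17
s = -1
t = v/51 + 23/153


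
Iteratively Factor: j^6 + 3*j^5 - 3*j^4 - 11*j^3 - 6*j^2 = (j)*(j^5 + 3*j^4 - 3*j^3 - 11*j^2 - 6*j) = j^2*(j^4 + 3*j^3 - 3*j^2 - 11*j - 6) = j^2*(j - 2)*(j^3 + 5*j^2 + 7*j + 3) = j^2*(j - 2)*(j + 3)*(j^2 + 2*j + 1) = j^2*(j - 2)*(j + 1)*(j + 3)*(j + 1)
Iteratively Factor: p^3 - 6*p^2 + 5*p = (p)*(p^2 - 6*p + 5) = p*(p - 1)*(p - 5)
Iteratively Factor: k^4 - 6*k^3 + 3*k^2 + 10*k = (k + 1)*(k^3 - 7*k^2 + 10*k) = k*(k + 1)*(k^2 - 7*k + 10) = k*(k - 2)*(k + 1)*(k - 5)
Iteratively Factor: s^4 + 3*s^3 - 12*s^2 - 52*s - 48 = (s - 4)*(s^3 + 7*s^2 + 16*s + 12) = (s - 4)*(s + 2)*(s^2 + 5*s + 6) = (s - 4)*(s + 2)^2*(s + 3)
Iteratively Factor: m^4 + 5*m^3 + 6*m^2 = (m + 2)*(m^3 + 3*m^2) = (m + 2)*(m + 3)*(m^2) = m*(m + 2)*(m + 3)*(m)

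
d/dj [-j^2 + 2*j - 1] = 2 - 2*j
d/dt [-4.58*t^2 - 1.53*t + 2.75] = -9.16*t - 1.53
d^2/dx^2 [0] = 0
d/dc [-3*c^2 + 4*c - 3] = 4 - 6*c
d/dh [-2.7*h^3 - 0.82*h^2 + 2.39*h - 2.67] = -8.1*h^2 - 1.64*h + 2.39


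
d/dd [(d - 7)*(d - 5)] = 2*d - 12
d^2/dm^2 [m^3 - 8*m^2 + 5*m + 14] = 6*m - 16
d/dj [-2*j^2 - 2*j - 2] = -4*j - 2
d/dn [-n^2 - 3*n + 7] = -2*n - 3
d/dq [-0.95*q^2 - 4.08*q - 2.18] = -1.9*q - 4.08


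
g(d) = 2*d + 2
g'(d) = 2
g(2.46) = 6.92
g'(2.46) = 2.00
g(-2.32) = -2.64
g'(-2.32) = 2.00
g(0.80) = 3.60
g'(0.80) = 2.00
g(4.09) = 10.18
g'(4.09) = 2.00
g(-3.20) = -4.40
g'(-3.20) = 2.00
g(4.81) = 11.62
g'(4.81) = 2.00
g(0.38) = 2.76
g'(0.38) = 2.00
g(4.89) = 11.78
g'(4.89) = 2.00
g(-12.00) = -22.00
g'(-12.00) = 2.00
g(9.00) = 20.00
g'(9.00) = 2.00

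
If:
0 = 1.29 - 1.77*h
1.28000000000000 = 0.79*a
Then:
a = 1.62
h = 0.73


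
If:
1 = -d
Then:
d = -1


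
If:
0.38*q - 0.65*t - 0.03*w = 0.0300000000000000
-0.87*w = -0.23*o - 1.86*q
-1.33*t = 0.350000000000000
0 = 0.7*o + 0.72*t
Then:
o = 0.27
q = -0.44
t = -0.26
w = -0.87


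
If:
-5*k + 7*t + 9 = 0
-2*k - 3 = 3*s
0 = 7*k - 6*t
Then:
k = -54/19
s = 17/19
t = -63/19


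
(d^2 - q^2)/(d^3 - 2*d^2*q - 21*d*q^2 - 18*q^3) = (-d + q)/(-d^2 + 3*d*q + 18*q^2)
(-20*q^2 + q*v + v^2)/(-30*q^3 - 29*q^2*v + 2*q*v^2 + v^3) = (20*q^2 - q*v - v^2)/(30*q^3 + 29*q^2*v - 2*q*v^2 - v^3)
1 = 1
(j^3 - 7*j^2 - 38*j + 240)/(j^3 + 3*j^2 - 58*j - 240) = (j - 5)/(j + 5)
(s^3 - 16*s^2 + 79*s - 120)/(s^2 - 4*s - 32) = (s^2 - 8*s + 15)/(s + 4)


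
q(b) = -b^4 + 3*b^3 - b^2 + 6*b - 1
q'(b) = -4*b^3 + 9*b^2 - 2*b + 6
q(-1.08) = -13.79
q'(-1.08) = 23.70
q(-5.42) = -1403.53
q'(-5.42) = 918.11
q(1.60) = 11.77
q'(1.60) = 9.46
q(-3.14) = -219.79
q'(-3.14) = 224.85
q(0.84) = 4.61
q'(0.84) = 8.30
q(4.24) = -88.06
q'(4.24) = -145.58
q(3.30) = -2.87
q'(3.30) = -46.34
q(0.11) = -0.35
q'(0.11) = 5.88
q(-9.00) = -8884.00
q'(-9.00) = 3669.00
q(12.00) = -15625.00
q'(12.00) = -5634.00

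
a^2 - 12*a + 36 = (a - 6)^2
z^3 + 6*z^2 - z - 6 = (z - 1)*(z + 1)*(z + 6)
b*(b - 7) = b^2 - 7*b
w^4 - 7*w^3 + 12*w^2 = w^2*(w - 4)*(w - 3)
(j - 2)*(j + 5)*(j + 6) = j^3 + 9*j^2 + 8*j - 60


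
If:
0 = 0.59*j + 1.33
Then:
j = -2.25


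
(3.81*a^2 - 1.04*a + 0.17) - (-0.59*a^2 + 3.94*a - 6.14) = 4.4*a^2 - 4.98*a + 6.31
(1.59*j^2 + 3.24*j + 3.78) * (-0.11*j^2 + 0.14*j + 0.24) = -0.1749*j^4 - 0.1338*j^3 + 0.4194*j^2 + 1.3068*j + 0.9072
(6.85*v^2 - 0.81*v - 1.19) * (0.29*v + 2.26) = 1.9865*v^3 + 15.2461*v^2 - 2.1757*v - 2.6894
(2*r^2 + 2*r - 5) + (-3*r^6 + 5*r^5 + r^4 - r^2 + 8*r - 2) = -3*r^6 + 5*r^5 + r^4 + r^2 + 10*r - 7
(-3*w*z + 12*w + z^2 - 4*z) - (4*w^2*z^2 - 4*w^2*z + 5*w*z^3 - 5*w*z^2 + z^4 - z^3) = -4*w^2*z^2 + 4*w^2*z - 5*w*z^3 + 5*w*z^2 - 3*w*z + 12*w - z^4 + z^3 + z^2 - 4*z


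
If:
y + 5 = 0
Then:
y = -5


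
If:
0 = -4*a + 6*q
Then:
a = 3*q/2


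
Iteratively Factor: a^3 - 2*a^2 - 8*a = (a - 4)*(a^2 + 2*a) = a*(a - 4)*(a + 2)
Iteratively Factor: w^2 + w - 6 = (w + 3)*(w - 2)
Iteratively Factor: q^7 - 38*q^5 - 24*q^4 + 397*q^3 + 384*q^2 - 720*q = (q - 1)*(q^6 + q^5 - 37*q^4 - 61*q^3 + 336*q^2 + 720*q) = q*(q - 1)*(q^5 + q^4 - 37*q^3 - 61*q^2 + 336*q + 720) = q*(q - 1)*(q + 3)*(q^4 - 2*q^3 - 31*q^2 + 32*q + 240) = q*(q - 5)*(q - 1)*(q + 3)*(q^3 + 3*q^2 - 16*q - 48) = q*(q - 5)*(q - 1)*(q + 3)^2*(q^2 - 16) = q*(q - 5)*(q - 4)*(q - 1)*(q + 3)^2*(q + 4)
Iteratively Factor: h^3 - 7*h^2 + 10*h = (h - 5)*(h^2 - 2*h) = h*(h - 5)*(h - 2)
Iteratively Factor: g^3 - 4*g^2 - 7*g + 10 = (g - 1)*(g^2 - 3*g - 10) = (g - 1)*(g + 2)*(g - 5)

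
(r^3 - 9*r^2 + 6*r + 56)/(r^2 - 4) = (r^2 - 11*r + 28)/(r - 2)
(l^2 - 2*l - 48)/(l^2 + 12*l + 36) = (l - 8)/(l + 6)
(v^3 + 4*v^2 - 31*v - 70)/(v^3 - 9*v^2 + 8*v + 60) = (v + 7)/(v - 6)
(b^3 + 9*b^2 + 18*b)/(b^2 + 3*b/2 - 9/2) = 2*b*(b + 6)/(2*b - 3)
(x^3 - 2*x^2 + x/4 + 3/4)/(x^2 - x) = x - 1 - 3/(4*x)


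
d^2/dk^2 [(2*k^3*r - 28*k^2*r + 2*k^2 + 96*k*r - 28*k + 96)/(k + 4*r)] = 4*(k^3*r + 12*k^2*r^2 + 48*k*r^3 - 224*r^3 - 176*r^2 + 56*r + 48)/(k^3 + 12*k^2*r + 48*k*r^2 + 64*r^3)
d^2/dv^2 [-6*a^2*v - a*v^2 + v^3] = -2*a + 6*v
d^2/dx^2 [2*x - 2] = 0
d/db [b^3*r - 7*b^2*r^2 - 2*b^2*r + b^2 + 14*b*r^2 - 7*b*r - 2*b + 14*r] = 3*b^2*r - 14*b*r^2 - 4*b*r + 2*b + 14*r^2 - 7*r - 2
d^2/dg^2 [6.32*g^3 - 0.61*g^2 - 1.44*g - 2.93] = 37.92*g - 1.22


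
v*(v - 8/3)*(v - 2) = v^3 - 14*v^2/3 + 16*v/3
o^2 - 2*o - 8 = (o - 4)*(o + 2)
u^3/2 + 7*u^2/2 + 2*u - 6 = (u/2 + 1)*(u - 1)*(u + 6)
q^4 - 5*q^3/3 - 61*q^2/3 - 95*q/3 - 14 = (q - 6)*(q + 1)^2*(q + 7/3)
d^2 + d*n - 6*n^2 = (d - 2*n)*(d + 3*n)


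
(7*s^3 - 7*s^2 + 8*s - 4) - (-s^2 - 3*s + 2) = 7*s^3 - 6*s^2 + 11*s - 6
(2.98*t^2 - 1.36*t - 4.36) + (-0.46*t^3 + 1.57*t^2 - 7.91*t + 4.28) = -0.46*t^3 + 4.55*t^2 - 9.27*t - 0.0800000000000001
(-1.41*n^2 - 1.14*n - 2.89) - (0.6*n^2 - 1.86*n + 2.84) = -2.01*n^2 + 0.72*n - 5.73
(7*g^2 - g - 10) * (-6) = -42*g^2 + 6*g + 60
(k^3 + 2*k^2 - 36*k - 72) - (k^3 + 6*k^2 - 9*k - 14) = -4*k^2 - 27*k - 58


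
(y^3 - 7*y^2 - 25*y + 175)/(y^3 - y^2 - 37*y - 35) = (y - 5)/(y + 1)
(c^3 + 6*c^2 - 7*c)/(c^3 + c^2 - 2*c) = (c + 7)/(c + 2)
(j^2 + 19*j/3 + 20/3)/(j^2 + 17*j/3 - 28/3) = (3*j^2 + 19*j + 20)/(3*j^2 + 17*j - 28)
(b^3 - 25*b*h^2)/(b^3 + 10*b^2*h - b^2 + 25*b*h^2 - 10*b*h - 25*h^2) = b*(b - 5*h)/(b^2 + 5*b*h - b - 5*h)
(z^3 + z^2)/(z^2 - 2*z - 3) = z^2/(z - 3)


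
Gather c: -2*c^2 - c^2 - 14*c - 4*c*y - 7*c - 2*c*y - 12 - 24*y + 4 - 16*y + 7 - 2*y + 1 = -3*c^2 + c*(-6*y - 21) - 42*y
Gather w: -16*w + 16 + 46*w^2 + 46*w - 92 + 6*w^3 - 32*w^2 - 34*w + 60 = 6*w^3 + 14*w^2 - 4*w - 16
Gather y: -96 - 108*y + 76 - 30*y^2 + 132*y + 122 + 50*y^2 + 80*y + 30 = 20*y^2 + 104*y + 132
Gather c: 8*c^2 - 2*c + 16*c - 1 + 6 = 8*c^2 + 14*c + 5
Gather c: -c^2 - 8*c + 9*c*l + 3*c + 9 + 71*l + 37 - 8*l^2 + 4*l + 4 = -c^2 + c*(9*l - 5) - 8*l^2 + 75*l + 50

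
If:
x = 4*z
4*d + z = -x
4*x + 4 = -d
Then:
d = 20/59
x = -64/59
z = -16/59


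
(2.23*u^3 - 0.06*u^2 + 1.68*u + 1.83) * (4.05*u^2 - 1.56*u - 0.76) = 9.0315*u^5 - 3.7218*u^4 + 5.2028*u^3 + 4.8363*u^2 - 4.1316*u - 1.3908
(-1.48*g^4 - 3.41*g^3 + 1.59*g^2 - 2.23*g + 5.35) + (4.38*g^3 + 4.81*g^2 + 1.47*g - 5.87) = -1.48*g^4 + 0.97*g^3 + 6.4*g^2 - 0.76*g - 0.52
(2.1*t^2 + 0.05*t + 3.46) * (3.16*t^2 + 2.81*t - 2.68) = 6.636*t^4 + 6.059*t^3 + 5.4461*t^2 + 9.5886*t - 9.2728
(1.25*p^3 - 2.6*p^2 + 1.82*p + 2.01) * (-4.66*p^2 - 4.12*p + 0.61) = -5.825*p^5 + 6.966*p^4 + 2.9933*p^3 - 18.451*p^2 - 7.171*p + 1.2261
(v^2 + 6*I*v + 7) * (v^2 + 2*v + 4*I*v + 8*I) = v^4 + 2*v^3 + 10*I*v^3 - 17*v^2 + 20*I*v^2 - 34*v + 28*I*v + 56*I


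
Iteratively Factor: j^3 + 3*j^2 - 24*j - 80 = (j + 4)*(j^2 - j - 20) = (j - 5)*(j + 4)*(j + 4)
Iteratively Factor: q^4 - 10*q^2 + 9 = (q + 3)*(q^3 - 3*q^2 - q + 3) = (q + 1)*(q + 3)*(q^2 - 4*q + 3) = (q - 3)*(q + 1)*(q + 3)*(q - 1)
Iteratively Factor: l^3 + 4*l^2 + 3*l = (l + 3)*(l^2 + l) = l*(l + 3)*(l + 1)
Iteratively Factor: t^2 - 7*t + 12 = (t - 3)*(t - 4)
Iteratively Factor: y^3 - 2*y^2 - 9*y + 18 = (y - 3)*(y^2 + y - 6) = (y - 3)*(y - 2)*(y + 3)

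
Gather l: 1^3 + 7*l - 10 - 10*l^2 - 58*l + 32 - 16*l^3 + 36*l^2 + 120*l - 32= -16*l^3 + 26*l^2 + 69*l - 9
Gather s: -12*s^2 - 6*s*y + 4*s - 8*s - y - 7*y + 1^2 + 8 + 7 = -12*s^2 + s*(-6*y - 4) - 8*y + 16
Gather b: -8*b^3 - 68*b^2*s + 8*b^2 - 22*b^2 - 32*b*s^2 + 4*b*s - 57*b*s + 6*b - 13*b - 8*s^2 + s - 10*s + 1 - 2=-8*b^3 + b^2*(-68*s - 14) + b*(-32*s^2 - 53*s - 7) - 8*s^2 - 9*s - 1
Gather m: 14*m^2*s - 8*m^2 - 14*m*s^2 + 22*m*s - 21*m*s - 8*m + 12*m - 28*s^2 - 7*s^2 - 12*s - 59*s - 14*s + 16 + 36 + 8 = m^2*(14*s - 8) + m*(-14*s^2 + s + 4) - 35*s^2 - 85*s + 60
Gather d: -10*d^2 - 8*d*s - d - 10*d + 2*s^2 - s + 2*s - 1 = -10*d^2 + d*(-8*s - 11) + 2*s^2 + s - 1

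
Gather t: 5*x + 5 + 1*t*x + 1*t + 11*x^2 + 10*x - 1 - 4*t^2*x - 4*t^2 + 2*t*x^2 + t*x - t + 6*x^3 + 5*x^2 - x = t^2*(-4*x - 4) + t*(2*x^2 + 2*x) + 6*x^3 + 16*x^2 + 14*x + 4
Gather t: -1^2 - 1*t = -t - 1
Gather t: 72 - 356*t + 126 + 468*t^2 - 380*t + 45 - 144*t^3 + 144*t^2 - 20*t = -144*t^3 + 612*t^2 - 756*t + 243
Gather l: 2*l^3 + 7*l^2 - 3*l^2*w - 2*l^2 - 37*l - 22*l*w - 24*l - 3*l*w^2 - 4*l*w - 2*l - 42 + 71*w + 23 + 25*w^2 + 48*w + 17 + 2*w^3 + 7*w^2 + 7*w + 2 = 2*l^3 + l^2*(5 - 3*w) + l*(-3*w^2 - 26*w - 63) + 2*w^3 + 32*w^2 + 126*w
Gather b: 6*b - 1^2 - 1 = 6*b - 2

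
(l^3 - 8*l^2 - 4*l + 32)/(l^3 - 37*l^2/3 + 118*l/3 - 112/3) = 3*(l + 2)/(3*l - 7)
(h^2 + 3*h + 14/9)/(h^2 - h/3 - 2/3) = (h + 7/3)/(h - 1)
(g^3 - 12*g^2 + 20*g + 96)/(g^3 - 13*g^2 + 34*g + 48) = (g + 2)/(g + 1)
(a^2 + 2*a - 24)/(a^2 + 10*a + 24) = (a - 4)/(a + 4)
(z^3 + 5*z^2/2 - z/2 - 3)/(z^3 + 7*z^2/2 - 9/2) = (z + 2)/(z + 3)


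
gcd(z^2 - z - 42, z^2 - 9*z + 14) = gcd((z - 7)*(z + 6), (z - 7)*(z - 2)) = z - 7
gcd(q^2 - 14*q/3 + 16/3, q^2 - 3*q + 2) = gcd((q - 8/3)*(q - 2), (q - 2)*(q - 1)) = q - 2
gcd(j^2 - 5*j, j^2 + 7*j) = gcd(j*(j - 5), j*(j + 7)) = j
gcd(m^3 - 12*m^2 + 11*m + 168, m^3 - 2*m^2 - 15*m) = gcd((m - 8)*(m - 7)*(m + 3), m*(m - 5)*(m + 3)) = m + 3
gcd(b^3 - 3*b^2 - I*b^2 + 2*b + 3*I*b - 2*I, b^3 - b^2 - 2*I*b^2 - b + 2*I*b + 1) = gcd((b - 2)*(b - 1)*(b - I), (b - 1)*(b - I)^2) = b^2 + b*(-1 - I) + I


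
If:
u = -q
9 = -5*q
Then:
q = -9/5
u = 9/5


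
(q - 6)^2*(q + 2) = q^3 - 10*q^2 + 12*q + 72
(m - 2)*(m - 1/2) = m^2 - 5*m/2 + 1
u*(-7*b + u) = -7*b*u + u^2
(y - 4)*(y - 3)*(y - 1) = y^3 - 8*y^2 + 19*y - 12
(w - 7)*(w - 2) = w^2 - 9*w + 14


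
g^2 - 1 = (g - 1)*(g + 1)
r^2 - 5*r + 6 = (r - 3)*(r - 2)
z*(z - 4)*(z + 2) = z^3 - 2*z^2 - 8*z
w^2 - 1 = (w - 1)*(w + 1)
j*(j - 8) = j^2 - 8*j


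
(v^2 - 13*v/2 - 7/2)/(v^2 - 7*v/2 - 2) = (v - 7)/(v - 4)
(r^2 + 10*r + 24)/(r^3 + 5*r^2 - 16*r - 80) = (r + 6)/(r^2 + r - 20)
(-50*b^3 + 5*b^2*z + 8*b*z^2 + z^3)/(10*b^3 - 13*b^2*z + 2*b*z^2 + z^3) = (5*b + z)/(-b + z)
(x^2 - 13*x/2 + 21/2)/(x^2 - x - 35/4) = 2*(x - 3)/(2*x + 5)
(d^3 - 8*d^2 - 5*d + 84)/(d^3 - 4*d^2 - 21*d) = (d - 4)/d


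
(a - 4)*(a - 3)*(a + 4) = a^3 - 3*a^2 - 16*a + 48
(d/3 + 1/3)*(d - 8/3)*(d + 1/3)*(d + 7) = d^4/3 + 17*d^3/9 - 113*d^2/27 - 211*d/27 - 56/27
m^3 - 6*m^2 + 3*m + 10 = (m - 5)*(m - 2)*(m + 1)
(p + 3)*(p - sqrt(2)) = p^2 - sqrt(2)*p + 3*p - 3*sqrt(2)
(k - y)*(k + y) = k^2 - y^2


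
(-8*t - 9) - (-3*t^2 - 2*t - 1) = 3*t^2 - 6*t - 8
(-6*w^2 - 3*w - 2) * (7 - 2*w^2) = 12*w^4 + 6*w^3 - 38*w^2 - 21*w - 14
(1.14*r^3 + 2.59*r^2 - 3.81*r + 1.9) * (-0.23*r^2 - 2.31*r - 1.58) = -0.2622*r^5 - 3.2291*r^4 - 6.9078*r^3 + 4.2719*r^2 + 1.6308*r - 3.002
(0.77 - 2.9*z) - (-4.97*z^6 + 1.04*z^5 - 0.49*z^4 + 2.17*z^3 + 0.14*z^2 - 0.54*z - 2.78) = 4.97*z^6 - 1.04*z^5 + 0.49*z^4 - 2.17*z^3 - 0.14*z^2 - 2.36*z + 3.55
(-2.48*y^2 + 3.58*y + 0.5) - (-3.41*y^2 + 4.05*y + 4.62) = 0.93*y^2 - 0.47*y - 4.12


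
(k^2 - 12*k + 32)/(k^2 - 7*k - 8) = (k - 4)/(k + 1)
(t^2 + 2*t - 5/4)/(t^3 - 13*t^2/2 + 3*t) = (t + 5/2)/(t*(t - 6))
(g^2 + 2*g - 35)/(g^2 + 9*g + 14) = (g - 5)/(g + 2)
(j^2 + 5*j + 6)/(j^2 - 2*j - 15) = (j + 2)/(j - 5)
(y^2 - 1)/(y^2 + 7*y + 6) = (y - 1)/(y + 6)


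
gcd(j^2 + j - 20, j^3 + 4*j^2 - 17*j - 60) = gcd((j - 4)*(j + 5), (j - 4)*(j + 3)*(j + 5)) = j^2 + j - 20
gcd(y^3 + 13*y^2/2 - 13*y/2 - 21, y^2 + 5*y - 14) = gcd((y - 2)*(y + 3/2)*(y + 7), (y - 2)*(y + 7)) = y^2 + 5*y - 14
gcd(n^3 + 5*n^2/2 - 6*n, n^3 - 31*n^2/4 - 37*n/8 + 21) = n - 3/2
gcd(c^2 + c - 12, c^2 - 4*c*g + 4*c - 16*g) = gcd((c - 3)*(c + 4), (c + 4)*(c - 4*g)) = c + 4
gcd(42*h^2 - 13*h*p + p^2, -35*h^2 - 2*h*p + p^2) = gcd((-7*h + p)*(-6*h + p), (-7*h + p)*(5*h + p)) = -7*h + p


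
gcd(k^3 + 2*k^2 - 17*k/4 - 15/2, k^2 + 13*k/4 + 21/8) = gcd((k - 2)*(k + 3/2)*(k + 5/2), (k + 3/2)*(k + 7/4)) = k + 3/2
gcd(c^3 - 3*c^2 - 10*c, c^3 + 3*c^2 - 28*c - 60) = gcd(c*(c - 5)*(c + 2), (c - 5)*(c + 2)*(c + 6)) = c^2 - 3*c - 10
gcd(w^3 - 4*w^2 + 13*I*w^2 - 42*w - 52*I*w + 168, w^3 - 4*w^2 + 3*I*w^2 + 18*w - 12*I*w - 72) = w^2 + w*(-4 + 6*I) - 24*I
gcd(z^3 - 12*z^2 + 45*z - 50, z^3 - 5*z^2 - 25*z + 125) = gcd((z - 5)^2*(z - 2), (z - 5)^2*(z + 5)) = z^2 - 10*z + 25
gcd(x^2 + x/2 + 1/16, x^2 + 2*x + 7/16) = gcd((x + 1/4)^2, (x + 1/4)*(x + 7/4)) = x + 1/4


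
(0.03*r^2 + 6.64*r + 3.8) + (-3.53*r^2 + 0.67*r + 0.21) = -3.5*r^2 + 7.31*r + 4.01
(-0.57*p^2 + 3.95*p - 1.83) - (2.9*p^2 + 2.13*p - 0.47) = -3.47*p^2 + 1.82*p - 1.36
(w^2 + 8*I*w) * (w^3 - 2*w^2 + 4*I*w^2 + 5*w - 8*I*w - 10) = w^5 - 2*w^4 + 12*I*w^4 - 27*w^3 - 24*I*w^3 + 54*w^2 + 40*I*w^2 - 80*I*w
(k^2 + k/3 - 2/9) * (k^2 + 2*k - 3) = k^4 + 7*k^3/3 - 23*k^2/9 - 13*k/9 + 2/3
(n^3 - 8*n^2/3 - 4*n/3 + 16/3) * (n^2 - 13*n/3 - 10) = n^5 - 7*n^4 + 2*n^3/9 + 340*n^2/9 - 88*n/9 - 160/3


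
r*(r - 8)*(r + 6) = r^3 - 2*r^2 - 48*r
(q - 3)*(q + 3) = q^2 - 9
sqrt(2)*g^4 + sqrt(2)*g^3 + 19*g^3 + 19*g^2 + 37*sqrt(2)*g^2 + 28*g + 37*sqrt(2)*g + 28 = (g + 1)*(g + 2*sqrt(2))*(g + 7*sqrt(2))*(sqrt(2)*g + 1)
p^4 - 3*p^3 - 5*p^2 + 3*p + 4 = (p - 4)*(p - 1)*(p + 1)^2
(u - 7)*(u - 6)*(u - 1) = u^3 - 14*u^2 + 55*u - 42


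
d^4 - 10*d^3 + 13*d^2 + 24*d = d*(d - 8)*(d - 3)*(d + 1)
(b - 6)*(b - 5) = b^2 - 11*b + 30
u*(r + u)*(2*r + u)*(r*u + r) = 2*r^3*u^2 + 2*r^3*u + 3*r^2*u^3 + 3*r^2*u^2 + r*u^4 + r*u^3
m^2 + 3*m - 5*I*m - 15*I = (m + 3)*(m - 5*I)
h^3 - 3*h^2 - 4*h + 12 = (h - 3)*(h - 2)*(h + 2)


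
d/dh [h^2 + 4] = 2*h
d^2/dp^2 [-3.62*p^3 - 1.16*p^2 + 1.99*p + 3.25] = -21.72*p - 2.32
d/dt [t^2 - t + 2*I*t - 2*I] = 2*t - 1 + 2*I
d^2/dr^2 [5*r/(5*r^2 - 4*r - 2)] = 10*(-4*r*(5*r - 2)^2 + (4 - 15*r)*(-5*r^2 + 4*r + 2))/(-5*r^2 + 4*r + 2)^3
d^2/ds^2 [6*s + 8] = 0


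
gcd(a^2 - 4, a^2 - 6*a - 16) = a + 2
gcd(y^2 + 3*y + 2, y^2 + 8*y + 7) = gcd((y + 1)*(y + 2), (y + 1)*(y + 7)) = y + 1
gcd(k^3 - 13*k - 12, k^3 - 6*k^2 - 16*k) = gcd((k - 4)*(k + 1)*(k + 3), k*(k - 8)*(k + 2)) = 1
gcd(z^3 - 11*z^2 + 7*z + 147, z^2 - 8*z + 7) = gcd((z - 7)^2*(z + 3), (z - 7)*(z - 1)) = z - 7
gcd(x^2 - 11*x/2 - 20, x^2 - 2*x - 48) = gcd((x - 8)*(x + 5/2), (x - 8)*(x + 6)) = x - 8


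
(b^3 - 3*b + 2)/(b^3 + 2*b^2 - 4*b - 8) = (b^2 - 2*b + 1)/(b^2 - 4)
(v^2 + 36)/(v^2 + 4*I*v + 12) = (v - 6*I)/(v - 2*I)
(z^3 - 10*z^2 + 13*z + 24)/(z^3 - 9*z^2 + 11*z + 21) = (z - 8)/(z - 7)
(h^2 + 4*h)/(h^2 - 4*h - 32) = h/(h - 8)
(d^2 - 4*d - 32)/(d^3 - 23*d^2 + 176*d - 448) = (d + 4)/(d^2 - 15*d + 56)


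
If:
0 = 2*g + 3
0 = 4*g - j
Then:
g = -3/2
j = -6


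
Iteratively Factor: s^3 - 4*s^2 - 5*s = (s - 5)*(s^2 + s) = (s - 5)*(s + 1)*(s)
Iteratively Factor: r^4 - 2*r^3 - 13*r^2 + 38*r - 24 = (r - 3)*(r^3 + r^2 - 10*r + 8) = (r - 3)*(r + 4)*(r^2 - 3*r + 2) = (r - 3)*(r - 2)*(r + 4)*(r - 1)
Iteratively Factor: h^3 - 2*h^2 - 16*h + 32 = (h - 4)*(h^2 + 2*h - 8) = (h - 4)*(h - 2)*(h + 4)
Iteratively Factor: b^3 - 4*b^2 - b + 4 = (b + 1)*(b^2 - 5*b + 4) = (b - 4)*(b + 1)*(b - 1)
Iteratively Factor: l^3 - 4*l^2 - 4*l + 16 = (l + 2)*(l^2 - 6*l + 8) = (l - 2)*(l + 2)*(l - 4)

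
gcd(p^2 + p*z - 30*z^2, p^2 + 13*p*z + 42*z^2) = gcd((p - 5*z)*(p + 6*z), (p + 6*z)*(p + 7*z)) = p + 6*z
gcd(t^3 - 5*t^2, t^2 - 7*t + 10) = t - 5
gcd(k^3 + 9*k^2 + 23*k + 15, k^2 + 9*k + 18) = k + 3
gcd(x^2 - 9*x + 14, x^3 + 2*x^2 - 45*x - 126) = x - 7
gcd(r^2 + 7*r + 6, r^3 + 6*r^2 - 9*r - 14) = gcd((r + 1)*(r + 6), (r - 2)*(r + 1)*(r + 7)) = r + 1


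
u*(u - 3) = u^2 - 3*u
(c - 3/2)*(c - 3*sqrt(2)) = c^2 - 3*sqrt(2)*c - 3*c/2 + 9*sqrt(2)/2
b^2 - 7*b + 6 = (b - 6)*(b - 1)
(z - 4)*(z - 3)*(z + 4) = z^3 - 3*z^2 - 16*z + 48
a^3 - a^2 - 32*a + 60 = (a - 5)*(a - 2)*(a + 6)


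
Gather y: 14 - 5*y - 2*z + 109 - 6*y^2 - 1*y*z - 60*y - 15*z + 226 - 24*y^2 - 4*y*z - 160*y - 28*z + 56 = -30*y^2 + y*(-5*z - 225) - 45*z + 405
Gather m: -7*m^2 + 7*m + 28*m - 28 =-7*m^2 + 35*m - 28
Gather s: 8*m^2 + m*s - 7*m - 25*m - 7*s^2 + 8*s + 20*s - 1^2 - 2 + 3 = 8*m^2 - 32*m - 7*s^2 + s*(m + 28)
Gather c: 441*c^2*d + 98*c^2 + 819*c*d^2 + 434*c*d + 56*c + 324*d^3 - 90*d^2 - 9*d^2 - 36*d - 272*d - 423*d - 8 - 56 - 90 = c^2*(441*d + 98) + c*(819*d^2 + 434*d + 56) + 324*d^3 - 99*d^2 - 731*d - 154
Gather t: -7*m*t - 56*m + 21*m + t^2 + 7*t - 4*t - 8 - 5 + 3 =-35*m + t^2 + t*(3 - 7*m) - 10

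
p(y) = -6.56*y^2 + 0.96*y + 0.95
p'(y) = 0.96 - 13.12*y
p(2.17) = -27.86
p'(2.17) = -27.51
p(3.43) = -72.93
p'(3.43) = -44.04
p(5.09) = -164.12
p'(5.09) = -65.82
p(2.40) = -34.53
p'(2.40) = -30.53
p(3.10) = -59.12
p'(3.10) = -39.71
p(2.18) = -28.13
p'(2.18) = -27.64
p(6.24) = -248.49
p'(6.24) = -80.91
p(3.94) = -97.10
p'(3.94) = -50.73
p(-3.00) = -60.97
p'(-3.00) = 40.32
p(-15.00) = -1489.45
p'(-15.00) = 197.76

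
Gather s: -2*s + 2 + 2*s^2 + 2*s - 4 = 2*s^2 - 2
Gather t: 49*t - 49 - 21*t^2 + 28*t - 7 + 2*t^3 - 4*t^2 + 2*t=2*t^3 - 25*t^2 + 79*t - 56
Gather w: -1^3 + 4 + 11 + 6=20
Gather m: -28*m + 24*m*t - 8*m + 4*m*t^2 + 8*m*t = m*(4*t^2 + 32*t - 36)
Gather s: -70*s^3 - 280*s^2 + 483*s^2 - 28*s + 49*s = -70*s^3 + 203*s^2 + 21*s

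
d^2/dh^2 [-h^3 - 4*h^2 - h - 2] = -6*h - 8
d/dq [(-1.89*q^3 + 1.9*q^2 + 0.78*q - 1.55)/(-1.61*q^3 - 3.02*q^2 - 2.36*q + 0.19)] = (8.7668*q^4 + 11.4324*q^3 - 10.6922*q^2 - 8.64*q - 3.5098)/(2.5921*q^6 + 9.7244*q^5 + 16.7196*q^4 + 13.6426*q^3 + 4.422*q^2 - 0.8968*q + 0.0361)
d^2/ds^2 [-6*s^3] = -36*s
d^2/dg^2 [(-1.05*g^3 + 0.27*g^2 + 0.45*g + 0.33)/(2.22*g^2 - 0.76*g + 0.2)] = (7.105427357601e-15*g^5 - 3.5527136788005e-15*g^4 + 5.066088*g^3 + 9.996552*g^2 - 4.791456*g + 0.246576)/(10.941048*g^6 - 11.236752*g^5 + 6.803856*g^4 - 2.463616*g^3 + 0.61296*g^2 - 0.0912*g + 0.008)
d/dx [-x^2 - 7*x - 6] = -2*x - 7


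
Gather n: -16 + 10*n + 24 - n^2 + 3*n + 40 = -n^2 + 13*n + 48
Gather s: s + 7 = s + 7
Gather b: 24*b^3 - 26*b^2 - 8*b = 24*b^3 - 26*b^2 - 8*b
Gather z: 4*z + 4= 4*z + 4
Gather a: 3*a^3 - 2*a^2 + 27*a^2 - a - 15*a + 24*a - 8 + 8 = 3*a^3 + 25*a^2 + 8*a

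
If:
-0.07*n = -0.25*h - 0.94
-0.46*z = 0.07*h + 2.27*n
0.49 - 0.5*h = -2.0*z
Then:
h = -3.66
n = 0.35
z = -1.16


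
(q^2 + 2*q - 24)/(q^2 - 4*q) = (q + 6)/q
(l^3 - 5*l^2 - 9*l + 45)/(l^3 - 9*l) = (l - 5)/l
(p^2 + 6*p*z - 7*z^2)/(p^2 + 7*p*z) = (p - z)/p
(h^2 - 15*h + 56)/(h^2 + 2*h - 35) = (h^2 - 15*h + 56)/(h^2 + 2*h - 35)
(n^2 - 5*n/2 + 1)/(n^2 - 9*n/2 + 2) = (n - 2)/(n - 4)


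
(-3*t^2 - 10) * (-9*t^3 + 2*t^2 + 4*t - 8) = 27*t^5 - 6*t^4 + 78*t^3 + 4*t^2 - 40*t + 80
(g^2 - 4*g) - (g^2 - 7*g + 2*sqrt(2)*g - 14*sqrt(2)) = -2*sqrt(2)*g + 3*g + 14*sqrt(2)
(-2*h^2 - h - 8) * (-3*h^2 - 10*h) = 6*h^4 + 23*h^3 + 34*h^2 + 80*h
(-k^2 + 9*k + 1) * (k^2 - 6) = -k^4 + 9*k^3 + 7*k^2 - 54*k - 6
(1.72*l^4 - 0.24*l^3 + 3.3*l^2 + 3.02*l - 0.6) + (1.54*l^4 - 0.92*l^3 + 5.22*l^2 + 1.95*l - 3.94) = 3.26*l^4 - 1.16*l^3 + 8.52*l^2 + 4.97*l - 4.54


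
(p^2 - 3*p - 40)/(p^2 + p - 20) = (p - 8)/(p - 4)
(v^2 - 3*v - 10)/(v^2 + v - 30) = (v + 2)/(v + 6)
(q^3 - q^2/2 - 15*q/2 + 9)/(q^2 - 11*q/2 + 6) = (q^2 + q - 6)/(q - 4)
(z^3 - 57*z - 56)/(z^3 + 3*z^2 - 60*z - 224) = (z + 1)/(z + 4)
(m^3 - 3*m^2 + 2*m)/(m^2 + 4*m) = (m^2 - 3*m + 2)/(m + 4)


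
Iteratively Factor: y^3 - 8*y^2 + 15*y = (y - 5)*(y^2 - 3*y) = (y - 5)*(y - 3)*(y)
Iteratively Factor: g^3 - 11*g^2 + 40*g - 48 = (g - 4)*(g^2 - 7*g + 12) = (g - 4)^2*(g - 3)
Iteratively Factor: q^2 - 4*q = (q)*(q - 4)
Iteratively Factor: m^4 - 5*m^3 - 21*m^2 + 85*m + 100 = (m - 5)*(m^3 - 21*m - 20) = (m - 5)*(m + 1)*(m^2 - m - 20) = (m - 5)^2*(m + 1)*(m + 4)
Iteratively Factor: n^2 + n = (n + 1)*(n)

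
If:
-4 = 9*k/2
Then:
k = -8/9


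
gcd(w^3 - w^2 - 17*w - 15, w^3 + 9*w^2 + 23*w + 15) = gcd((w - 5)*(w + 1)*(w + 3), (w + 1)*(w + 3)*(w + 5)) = w^2 + 4*w + 3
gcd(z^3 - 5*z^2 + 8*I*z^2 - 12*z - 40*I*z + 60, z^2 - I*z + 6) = z + 2*I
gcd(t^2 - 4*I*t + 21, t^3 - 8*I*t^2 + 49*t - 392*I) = t - 7*I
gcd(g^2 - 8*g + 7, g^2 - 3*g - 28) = g - 7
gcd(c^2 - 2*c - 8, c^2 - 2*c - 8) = c^2 - 2*c - 8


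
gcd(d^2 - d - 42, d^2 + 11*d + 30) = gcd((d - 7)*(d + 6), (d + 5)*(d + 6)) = d + 6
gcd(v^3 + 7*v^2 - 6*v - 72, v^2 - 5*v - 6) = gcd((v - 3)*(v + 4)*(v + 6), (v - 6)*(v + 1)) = 1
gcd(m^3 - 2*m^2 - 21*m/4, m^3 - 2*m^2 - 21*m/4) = m^3 - 2*m^2 - 21*m/4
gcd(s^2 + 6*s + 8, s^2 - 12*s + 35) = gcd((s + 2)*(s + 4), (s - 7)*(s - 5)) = 1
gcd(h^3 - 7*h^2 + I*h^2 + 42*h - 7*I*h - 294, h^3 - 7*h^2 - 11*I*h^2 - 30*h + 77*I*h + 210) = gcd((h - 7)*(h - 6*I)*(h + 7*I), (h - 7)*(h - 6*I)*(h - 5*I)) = h^2 + h*(-7 - 6*I) + 42*I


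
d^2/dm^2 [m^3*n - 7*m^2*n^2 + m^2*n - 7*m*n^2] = 2*n*(3*m - 7*n + 1)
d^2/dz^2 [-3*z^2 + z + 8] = -6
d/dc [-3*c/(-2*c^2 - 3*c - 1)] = 3*(1 - 2*c^2)/(4*c^4 + 12*c^3 + 13*c^2 + 6*c + 1)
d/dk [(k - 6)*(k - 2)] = 2*k - 8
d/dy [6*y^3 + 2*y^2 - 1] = 2*y*(9*y + 2)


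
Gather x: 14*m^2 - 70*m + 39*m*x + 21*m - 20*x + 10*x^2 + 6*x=14*m^2 - 49*m + 10*x^2 + x*(39*m - 14)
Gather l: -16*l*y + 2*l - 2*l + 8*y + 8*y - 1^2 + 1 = -16*l*y + 16*y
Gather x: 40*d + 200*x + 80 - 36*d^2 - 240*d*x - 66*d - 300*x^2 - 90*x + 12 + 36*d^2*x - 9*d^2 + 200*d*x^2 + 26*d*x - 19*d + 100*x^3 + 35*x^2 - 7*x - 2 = -45*d^2 - 45*d + 100*x^3 + x^2*(200*d - 265) + x*(36*d^2 - 214*d + 103) + 90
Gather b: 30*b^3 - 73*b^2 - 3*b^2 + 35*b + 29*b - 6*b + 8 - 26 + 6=30*b^3 - 76*b^2 + 58*b - 12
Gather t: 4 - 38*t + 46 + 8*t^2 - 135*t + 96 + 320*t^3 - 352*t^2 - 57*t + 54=320*t^3 - 344*t^2 - 230*t + 200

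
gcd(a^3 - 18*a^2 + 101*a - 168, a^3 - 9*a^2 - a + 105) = a - 7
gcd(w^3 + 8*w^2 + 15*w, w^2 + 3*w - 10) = w + 5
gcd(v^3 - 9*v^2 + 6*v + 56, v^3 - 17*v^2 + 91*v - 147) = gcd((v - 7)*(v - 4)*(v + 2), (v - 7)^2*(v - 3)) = v - 7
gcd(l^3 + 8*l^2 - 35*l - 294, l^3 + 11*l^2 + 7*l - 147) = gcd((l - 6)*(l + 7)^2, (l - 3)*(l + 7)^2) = l^2 + 14*l + 49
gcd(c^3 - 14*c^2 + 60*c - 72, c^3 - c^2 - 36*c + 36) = c - 6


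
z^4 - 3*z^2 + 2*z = z*(z - 1)^2*(z + 2)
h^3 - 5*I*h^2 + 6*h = h*(h - 6*I)*(h + I)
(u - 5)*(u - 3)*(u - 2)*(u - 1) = u^4 - 11*u^3 + 41*u^2 - 61*u + 30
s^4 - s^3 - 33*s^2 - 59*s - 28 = (s - 7)*(s + 1)^2*(s + 4)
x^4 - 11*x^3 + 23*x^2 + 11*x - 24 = (x - 8)*(x - 3)*(x - 1)*(x + 1)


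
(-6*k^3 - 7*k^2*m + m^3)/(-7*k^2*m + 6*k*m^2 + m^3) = (-6*k^3 - 7*k^2*m + m^3)/(m*(-7*k^2 + 6*k*m + m^2))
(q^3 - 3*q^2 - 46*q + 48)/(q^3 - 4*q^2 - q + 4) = (q^2 - 2*q - 48)/(q^2 - 3*q - 4)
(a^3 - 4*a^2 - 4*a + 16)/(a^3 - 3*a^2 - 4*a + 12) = (a - 4)/(a - 3)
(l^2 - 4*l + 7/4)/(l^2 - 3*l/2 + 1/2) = (l - 7/2)/(l - 1)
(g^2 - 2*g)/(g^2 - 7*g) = (g - 2)/(g - 7)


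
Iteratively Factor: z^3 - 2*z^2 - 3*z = (z)*(z^2 - 2*z - 3) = z*(z + 1)*(z - 3)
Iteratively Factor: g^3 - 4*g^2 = (g - 4)*(g^2) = g*(g - 4)*(g)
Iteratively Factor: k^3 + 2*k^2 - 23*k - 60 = (k + 3)*(k^2 - k - 20) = (k + 3)*(k + 4)*(k - 5)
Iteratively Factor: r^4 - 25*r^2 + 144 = (r + 4)*(r^3 - 4*r^2 - 9*r + 36) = (r + 3)*(r + 4)*(r^2 - 7*r + 12) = (r - 4)*(r + 3)*(r + 4)*(r - 3)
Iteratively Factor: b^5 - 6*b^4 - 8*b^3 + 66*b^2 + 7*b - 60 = (b - 4)*(b^4 - 2*b^3 - 16*b^2 + 2*b + 15) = (b - 5)*(b - 4)*(b^3 + 3*b^2 - b - 3) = (b - 5)*(b - 4)*(b - 1)*(b^2 + 4*b + 3) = (b - 5)*(b - 4)*(b - 1)*(b + 3)*(b + 1)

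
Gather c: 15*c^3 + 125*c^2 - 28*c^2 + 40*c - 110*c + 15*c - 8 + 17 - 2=15*c^3 + 97*c^2 - 55*c + 7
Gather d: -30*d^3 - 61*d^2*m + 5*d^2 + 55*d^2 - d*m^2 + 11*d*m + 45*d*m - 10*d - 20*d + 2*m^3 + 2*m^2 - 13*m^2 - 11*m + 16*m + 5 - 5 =-30*d^3 + d^2*(60 - 61*m) + d*(-m^2 + 56*m - 30) + 2*m^3 - 11*m^2 + 5*m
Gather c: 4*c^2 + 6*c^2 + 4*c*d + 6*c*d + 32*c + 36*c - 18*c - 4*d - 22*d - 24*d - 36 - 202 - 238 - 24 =10*c^2 + c*(10*d + 50) - 50*d - 500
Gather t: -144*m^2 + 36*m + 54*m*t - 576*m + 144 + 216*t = -144*m^2 - 540*m + t*(54*m + 216) + 144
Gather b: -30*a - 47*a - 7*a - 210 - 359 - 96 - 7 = -84*a - 672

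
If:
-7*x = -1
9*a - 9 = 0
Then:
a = 1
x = 1/7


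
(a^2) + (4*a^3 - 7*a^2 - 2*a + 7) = 4*a^3 - 6*a^2 - 2*a + 7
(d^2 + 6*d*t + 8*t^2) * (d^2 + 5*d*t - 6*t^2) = d^4 + 11*d^3*t + 32*d^2*t^2 + 4*d*t^3 - 48*t^4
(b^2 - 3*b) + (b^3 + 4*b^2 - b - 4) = b^3 + 5*b^2 - 4*b - 4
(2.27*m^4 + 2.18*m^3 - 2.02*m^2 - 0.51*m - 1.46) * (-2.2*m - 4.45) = -4.994*m^5 - 14.8975*m^4 - 5.257*m^3 + 10.111*m^2 + 5.4815*m + 6.497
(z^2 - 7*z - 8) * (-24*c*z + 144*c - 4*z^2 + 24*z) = -24*c*z^3 + 312*c*z^2 - 816*c*z - 1152*c - 4*z^4 + 52*z^3 - 136*z^2 - 192*z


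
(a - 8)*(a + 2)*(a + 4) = a^3 - 2*a^2 - 40*a - 64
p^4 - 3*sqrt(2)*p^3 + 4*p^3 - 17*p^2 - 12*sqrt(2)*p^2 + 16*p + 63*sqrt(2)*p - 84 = (p - 3)*(p + 7)*(p - 2*sqrt(2))*(p - sqrt(2))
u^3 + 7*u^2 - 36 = (u - 2)*(u + 3)*(u + 6)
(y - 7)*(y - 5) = y^2 - 12*y + 35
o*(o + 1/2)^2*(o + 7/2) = o^4 + 9*o^3/2 + 15*o^2/4 + 7*o/8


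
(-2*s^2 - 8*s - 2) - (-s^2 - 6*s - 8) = -s^2 - 2*s + 6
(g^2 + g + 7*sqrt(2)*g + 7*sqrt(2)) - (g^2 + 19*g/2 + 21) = -17*g/2 + 7*sqrt(2)*g - 21 + 7*sqrt(2)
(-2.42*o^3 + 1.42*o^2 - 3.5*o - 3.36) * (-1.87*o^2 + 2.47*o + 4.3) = 4.5254*o^5 - 8.6328*o^4 - 0.353599999999998*o^3 + 3.7442*o^2 - 23.3492*o - 14.448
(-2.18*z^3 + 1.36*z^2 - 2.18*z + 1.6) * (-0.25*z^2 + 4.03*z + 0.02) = 0.545*z^5 - 9.1254*z^4 + 5.9822*z^3 - 9.1582*z^2 + 6.4044*z + 0.032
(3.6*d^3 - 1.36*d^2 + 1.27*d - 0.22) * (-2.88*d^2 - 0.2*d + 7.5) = -10.368*d^5 + 3.1968*d^4 + 23.6144*d^3 - 9.8204*d^2 + 9.569*d - 1.65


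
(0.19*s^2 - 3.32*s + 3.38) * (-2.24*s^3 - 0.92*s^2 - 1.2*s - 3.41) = -0.4256*s^5 + 7.262*s^4 - 4.7448*s^3 + 0.2265*s^2 + 7.2652*s - 11.5258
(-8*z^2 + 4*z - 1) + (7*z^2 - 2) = -z^2 + 4*z - 3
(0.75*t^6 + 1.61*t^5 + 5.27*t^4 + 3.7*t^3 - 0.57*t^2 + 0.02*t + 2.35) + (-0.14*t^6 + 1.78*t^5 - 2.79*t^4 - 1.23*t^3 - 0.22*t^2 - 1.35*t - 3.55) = 0.61*t^6 + 3.39*t^5 + 2.48*t^4 + 2.47*t^3 - 0.79*t^2 - 1.33*t - 1.2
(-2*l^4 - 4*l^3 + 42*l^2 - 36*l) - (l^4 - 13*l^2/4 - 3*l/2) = -3*l^4 - 4*l^3 + 181*l^2/4 - 69*l/2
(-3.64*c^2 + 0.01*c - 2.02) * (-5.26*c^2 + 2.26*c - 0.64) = 19.1464*c^4 - 8.279*c^3 + 12.9774*c^2 - 4.5716*c + 1.2928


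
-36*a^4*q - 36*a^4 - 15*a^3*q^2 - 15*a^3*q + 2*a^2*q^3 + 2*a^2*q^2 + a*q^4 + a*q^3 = (-4*a + q)*(3*a + q)^2*(a*q + a)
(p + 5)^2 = p^2 + 10*p + 25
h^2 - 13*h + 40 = (h - 8)*(h - 5)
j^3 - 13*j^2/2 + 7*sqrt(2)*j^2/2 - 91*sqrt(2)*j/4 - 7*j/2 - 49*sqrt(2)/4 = (j - 7)*(j + 1/2)*(j + 7*sqrt(2)/2)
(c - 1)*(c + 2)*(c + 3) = c^3 + 4*c^2 + c - 6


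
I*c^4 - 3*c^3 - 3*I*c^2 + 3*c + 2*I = (c + 1)*(c + I)*(c + 2*I)*(I*c - I)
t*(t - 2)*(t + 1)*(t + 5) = t^4 + 4*t^3 - 7*t^2 - 10*t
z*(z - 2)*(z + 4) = z^3 + 2*z^2 - 8*z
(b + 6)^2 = b^2 + 12*b + 36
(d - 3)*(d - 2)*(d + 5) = d^3 - 19*d + 30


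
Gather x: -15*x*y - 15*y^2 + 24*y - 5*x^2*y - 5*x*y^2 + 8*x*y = -5*x^2*y + x*(-5*y^2 - 7*y) - 15*y^2 + 24*y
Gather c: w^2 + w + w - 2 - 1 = w^2 + 2*w - 3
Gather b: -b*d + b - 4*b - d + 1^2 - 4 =b*(-d - 3) - d - 3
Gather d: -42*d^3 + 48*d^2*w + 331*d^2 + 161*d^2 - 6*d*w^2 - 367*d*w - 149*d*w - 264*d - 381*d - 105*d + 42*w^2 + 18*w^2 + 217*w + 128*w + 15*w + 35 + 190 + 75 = -42*d^3 + d^2*(48*w + 492) + d*(-6*w^2 - 516*w - 750) + 60*w^2 + 360*w + 300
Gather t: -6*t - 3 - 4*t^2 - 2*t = -4*t^2 - 8*t - 3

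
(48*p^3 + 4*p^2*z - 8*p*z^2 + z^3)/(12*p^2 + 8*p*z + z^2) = (24*p^2 - 10*p*z + z^2)/(6*p + z)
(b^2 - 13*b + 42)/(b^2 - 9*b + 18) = (b - 7)/(b - 3)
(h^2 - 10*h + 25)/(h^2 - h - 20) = (h - 5)/(h + 4)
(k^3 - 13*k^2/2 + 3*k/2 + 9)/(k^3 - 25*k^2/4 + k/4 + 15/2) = 2*(2*k - 3)/(4*k - 5)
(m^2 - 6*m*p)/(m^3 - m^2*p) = (m - 6*p)/(m*(m - p))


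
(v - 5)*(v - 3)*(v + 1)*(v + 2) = v^4 - 5*v^3 - 7*v^2 + 29*v + 30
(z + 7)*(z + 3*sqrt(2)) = z^2 + 3*sqrt(2)*z + 7*z + 21*sqrt(2)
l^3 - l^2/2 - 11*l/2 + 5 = (l - 2)*(l - 1)*(l + 5/2)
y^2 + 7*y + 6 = (y + 1)*(y + 6)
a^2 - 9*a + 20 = (a - 5)*(a - 4)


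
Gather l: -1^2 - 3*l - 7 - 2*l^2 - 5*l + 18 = -2*l^2 - 8*l + 10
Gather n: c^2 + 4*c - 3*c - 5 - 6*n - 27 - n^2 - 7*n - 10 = c^2 + c - n^2 - 13*n - 42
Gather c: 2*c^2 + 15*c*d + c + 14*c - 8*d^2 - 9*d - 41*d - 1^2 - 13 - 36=2*c^2 + c*(15*d + 15) - 8*d^2 - 50*d - 50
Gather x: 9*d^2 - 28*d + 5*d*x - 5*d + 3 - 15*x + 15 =9*d^2 - 33*d + x*(5*d - 15) + 18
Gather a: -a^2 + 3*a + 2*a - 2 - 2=-a^2 + 5*a - 4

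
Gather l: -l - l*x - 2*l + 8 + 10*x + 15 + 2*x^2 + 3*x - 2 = l*(-x - 3) + 2*x^2 + 13*x + 21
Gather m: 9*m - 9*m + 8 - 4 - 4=0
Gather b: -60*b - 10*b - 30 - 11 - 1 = -70*b - 42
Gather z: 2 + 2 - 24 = -20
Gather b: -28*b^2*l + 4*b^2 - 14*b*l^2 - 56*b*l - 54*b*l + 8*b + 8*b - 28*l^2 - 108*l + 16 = b^2*(4 - 28*l) + b*(-14*l^2 - 110*l + 16) - 28*l^2 - 108*l + 16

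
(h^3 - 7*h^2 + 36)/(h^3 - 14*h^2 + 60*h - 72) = (h^2 - h - 6)/(h^2 - 8*h + 12)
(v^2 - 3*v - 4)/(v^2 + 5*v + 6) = (v^2 - 3*v - 4)/(v^2 + 5*v + 6)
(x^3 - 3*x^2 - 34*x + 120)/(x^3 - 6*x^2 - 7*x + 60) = (x + 6)/(x + 3)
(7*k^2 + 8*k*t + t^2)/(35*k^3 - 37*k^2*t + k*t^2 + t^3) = (k + t)/(5*k^2 - 6*k*t + t^2)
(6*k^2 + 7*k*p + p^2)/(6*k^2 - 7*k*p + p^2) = (6*k^2 + 7*k*p + p^2)/(6*k^2 - 7*k*p + p^2)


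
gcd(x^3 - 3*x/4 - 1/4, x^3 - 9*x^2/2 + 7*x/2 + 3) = x + 1/2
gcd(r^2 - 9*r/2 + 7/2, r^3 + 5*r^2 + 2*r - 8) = r - 1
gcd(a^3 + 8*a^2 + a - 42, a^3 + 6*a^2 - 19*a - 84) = a^2 + 10*a + 21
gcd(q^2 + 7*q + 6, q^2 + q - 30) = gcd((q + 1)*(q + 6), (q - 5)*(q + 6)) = q + 6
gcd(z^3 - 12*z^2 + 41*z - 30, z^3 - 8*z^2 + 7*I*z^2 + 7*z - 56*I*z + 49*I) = z - 1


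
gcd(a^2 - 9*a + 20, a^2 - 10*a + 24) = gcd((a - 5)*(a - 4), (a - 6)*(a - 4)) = a - 4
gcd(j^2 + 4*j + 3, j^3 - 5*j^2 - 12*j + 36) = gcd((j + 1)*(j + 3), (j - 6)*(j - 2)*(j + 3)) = j + 3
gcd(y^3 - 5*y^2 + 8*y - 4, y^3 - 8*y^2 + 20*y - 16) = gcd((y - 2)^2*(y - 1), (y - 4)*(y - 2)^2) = y^2 - 4*y + 4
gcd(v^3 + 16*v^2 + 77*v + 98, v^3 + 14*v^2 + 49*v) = v^2 + 14*v + 49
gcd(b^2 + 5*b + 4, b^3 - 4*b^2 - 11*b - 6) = b + 1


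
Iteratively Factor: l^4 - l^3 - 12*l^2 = (l + 3)*(l^3 - 4*l^2) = l*(l + 3)*(l^2 - 4*l) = l*(l - 4)*(l + 3)*(l)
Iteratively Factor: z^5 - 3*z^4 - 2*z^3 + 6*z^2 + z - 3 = (z + 1)*(z^4 - 4*z^3 + 2*z^2 + 4*z - 3) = (z - 3)*(z + 1)*(z^3 - z^2 - z + 1) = (z - 3)*(z + 1)^2*(z^2 - 2*z + 1) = (z - 3)*(z - 1)*(z + 1)^2*(z - 1)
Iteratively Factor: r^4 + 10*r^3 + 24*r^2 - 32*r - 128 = (r - 2)*(r^3 + 12*r^2 + 48*r + 64) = (r - 2)*(r + 4)*(r^2 + 8*r + 16) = (r - 2)*(r + 4)^2*(r + 4)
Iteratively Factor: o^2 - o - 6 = (o - 3)*(o + 2)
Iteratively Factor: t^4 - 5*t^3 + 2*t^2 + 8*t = (t - 4)*(t^3 - t^2 - 2*t) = (t - 4)*(t - 2)*(t^2 + t) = (t - 4)*(t - 2)*(t + 1)*(t)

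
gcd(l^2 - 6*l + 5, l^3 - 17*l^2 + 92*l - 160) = l - 5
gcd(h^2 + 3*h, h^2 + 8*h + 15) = h + 3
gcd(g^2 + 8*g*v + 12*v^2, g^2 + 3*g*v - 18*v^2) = g + 6*v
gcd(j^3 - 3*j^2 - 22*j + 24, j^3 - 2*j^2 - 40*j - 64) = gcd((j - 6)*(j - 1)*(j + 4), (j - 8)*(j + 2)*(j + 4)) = j + 4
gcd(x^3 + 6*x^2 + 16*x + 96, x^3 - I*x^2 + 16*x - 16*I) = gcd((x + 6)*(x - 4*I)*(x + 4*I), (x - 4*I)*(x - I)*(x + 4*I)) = x^2 + 16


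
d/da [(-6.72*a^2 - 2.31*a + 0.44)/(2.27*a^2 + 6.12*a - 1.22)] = (-35.8827*a^2 + 14.3992*a + 0.1254)/(5.1529*a^4 + 27.7848*a^3 + 31.9156*a^2 - 14.9328*a + 1.4884)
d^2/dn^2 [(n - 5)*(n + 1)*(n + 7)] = 6*n + 6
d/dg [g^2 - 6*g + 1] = 2*g - 6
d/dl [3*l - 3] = 3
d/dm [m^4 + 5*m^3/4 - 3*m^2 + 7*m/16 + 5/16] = 4*m^3 + 15*m^2/4 - 6*m + 7/16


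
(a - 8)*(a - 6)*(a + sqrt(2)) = a^3 - 14*a^2 + sqrt(2)*a^2 - 14*sqrt(2)*a + 48*a + 48*sqrt(2)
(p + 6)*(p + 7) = p^2 + 13*p + 42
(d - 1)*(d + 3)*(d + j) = d^3 + d^2*j + 2*d^2 + 2*d*j - 3*d - 3*j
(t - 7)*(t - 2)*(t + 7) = t^3 - 2*t^2 - 49*t + 98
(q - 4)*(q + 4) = q^2 - 16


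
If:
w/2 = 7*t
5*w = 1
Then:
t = 1/70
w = 1/5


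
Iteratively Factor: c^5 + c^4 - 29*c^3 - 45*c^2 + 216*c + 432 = (c + 3)*(c^4 - 2*c^3 - 23*c^2 + 24*c + 144) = (c - 4)*(c + 3)*(c^3 + 2*c^2 - 15*c - 36) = (c - 4)*(c + 3)^2*(c^2 - c - 12) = (c - 4)*(c + 3)^3*(c - 4)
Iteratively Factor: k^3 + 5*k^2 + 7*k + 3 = (k + 3)*(k^2 + 2*k + 1) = (k + 1)*(k + 3)*(k + 1)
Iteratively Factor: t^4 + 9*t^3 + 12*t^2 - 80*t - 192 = (t + 4)*(t^3 + 5*t^2 - 8*t - 48) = (t - 3)*(t + 4)*(t^2 + 8*t + 16) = (t - 3)*(t + 4)^2*(t + 4)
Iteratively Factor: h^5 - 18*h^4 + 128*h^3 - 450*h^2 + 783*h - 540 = (h - 4)*(h^4 - 14*h^3 + 72*h^2 - 162*h + 135) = (h - 5)*(h - 4)*(h^3 - 9*h^2 + 27*h - 27) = (h - 5)*(h - 4)*(h - 3)*(h^2 - 6*h + 9) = (h - 5)*(h - 4)*(h - 3)^2*(h - 3)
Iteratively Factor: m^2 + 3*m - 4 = (m - 1)*(m + 4)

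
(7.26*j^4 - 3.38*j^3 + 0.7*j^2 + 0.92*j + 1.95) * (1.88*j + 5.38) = 13.6488*j^5 + 32.7044*j^4 - 16.8684*j^3 + 5.4956*j^2 + 8.6156*j + 10.491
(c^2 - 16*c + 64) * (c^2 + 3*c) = c^4 - 13*c^3 + 16*c^2 + 192*c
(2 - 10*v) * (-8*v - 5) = 80*v^2 + 34*v - 10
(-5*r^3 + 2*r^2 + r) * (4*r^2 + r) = -20*r^5 + 3*r^4 + 6*r^3 + r^2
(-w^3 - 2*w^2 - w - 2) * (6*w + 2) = -6*w^4 - 14*w^3 - 10*w^2 - 14*w - 4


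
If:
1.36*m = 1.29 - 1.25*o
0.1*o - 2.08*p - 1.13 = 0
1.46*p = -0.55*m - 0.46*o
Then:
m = -9.16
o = 11.00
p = -0.01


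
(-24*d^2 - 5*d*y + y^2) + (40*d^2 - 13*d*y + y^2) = 16*d^2 - 18*d*y + 2*y^2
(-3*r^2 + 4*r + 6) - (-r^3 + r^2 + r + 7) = r^3 - 4*r^2 + 3*r - 1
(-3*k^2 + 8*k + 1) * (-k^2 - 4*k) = 3*k^4 + 4*k^3 - 33*k^2 - 4*k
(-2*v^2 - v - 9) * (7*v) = -14*v^3 - 7*v^2 - 63*v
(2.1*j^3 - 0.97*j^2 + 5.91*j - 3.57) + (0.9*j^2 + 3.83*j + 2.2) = 2.1*j^3 - 0.07*j^2 + 9.74*j - 1.37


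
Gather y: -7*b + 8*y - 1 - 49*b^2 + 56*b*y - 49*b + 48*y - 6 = -49*b^2 - 56*b + y*(56*b + 56) - 7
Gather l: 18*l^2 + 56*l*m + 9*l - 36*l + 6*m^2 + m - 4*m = 18*l^2 + l*(56*m - 27) + 6*m^2 - 3*m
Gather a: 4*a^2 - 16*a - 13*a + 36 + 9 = 4*a^2 - 29*a + 45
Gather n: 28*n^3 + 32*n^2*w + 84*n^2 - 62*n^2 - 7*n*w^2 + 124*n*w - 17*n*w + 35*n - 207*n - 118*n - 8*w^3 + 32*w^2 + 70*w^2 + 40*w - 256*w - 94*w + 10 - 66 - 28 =28*n^3 + n^2*(32*w + 22) + n*(-7*w^2 + 107*w - 290) - 8*w^3 + 102*w^2 - 310*w - 84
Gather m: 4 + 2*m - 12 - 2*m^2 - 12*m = -2*m^2 - 10*m - 8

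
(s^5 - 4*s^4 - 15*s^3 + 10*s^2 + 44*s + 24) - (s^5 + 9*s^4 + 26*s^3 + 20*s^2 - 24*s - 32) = -13*s^4 - 41*s^3 - 10*s^2 + 68*s + 56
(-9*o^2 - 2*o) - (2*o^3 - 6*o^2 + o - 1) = -2*o^3 - 3*o^2 - 3*o + 1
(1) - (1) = 0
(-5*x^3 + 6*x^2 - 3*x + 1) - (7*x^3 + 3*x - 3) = -12*x^3 + 6*x^2 - 6*x + 4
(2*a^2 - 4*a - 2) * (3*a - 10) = 6*a^3 - 32*a^2 + 34*a + 20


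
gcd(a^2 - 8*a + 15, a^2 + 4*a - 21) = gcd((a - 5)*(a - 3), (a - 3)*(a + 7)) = a - 3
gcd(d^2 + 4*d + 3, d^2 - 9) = d + 3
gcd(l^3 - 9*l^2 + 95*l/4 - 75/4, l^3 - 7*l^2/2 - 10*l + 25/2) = l - 5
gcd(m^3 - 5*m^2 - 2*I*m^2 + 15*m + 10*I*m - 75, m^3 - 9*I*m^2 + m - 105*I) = m^2 - 2*I*m + 15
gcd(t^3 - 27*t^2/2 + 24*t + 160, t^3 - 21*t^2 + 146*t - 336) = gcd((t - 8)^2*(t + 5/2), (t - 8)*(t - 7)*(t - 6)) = t - 8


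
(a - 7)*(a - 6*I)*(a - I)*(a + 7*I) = a^4 - 7*a^3 + 43*a^2 - 301*a - 42*I*a + 294*I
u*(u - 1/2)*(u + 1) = u^3 + u^2/2 - u/2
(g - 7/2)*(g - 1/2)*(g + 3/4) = g^3 - 13*g^2/4 - 5*g/4 + 21/16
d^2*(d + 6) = d^3 + 6*d^2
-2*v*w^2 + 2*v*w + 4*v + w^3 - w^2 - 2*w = (-2*v + w)*(w - 2)*(w + 1)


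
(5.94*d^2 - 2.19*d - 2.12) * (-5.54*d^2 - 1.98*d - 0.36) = -32.9076*d^4 + 0.3714*d^3 + 13.9426*d^2 + 4.986*d + 0.7632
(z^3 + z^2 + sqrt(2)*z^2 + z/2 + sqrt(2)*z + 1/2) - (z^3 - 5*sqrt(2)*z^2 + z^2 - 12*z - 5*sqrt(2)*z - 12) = 6*sqrt(2)*z^2 + 6*sqrt(2)*z + 25*z/2 + 25/2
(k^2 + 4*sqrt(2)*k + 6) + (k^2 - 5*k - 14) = 2*k^2 - 5*k + 4*sqrt(2)*k - 8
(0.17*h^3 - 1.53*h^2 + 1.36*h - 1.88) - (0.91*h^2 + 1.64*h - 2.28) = 0.17*h^3 - 2.44*h^2 - 0.28*h + 0.4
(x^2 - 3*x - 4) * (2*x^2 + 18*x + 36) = 2*x^4 + 12*x^3 - 26*x^2 - 180*x - 144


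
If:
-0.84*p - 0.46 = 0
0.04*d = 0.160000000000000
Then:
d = 4.00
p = -0.55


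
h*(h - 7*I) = h^2 - 7*I*h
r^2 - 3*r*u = r*(r - 3*u)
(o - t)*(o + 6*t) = o^2 + 5*o*t - 6*t^2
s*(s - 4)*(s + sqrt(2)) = s^3 - 4*s^2 + sqrt(2)*s^2 - 4*sqrt(2)*s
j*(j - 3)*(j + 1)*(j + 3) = j^4 + j^3 - 9*j^2 - 9*j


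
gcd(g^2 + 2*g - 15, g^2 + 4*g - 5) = g + 5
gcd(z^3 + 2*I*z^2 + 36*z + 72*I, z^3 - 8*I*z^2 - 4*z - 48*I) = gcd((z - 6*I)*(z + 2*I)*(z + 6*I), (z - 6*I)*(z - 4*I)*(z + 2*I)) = z^2 - 4*I*z + 12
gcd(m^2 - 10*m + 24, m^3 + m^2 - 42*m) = m - 6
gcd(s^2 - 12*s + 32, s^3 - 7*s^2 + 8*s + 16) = s - 4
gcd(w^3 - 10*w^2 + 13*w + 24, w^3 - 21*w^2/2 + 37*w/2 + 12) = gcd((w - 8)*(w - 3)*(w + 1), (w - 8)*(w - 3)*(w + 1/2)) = w^2 - 11*w + 24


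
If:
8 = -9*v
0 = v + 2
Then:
No Solution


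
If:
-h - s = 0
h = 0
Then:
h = 0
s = 0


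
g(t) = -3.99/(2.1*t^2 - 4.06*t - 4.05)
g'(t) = -3.99*(4.06 - 4.2*t)/(2.1*t^2 - 4.06*t - 4.05)^2 = (16.758*t - 16.1994)/(-2.1*t^2 + 4.06*t + 4.05)^2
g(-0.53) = 3.05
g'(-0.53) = -14.65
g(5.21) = -0.13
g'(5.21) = 0.07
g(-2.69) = -0.18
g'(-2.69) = -0.13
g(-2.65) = -0.19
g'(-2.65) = -0.13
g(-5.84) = -0.04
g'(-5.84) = -0.01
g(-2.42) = -0.22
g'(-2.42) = -0.17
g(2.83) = -3.12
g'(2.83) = 19.09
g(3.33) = -0.70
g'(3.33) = 1.21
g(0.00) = 0.99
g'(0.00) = -0.99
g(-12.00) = -0.01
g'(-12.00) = -0.00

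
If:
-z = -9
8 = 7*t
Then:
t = 8/7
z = 9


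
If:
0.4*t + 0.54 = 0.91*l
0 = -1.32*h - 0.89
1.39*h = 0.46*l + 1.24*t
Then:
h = -0.67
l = 0.22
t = -0.84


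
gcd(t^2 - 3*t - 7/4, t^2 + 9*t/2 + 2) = t + 1/2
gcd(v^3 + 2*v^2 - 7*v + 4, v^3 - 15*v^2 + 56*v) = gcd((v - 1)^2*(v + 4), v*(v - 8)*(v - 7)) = 1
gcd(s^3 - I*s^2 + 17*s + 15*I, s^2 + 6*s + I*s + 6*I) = s + I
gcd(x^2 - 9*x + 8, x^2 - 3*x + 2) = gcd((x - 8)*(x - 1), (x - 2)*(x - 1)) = x - 1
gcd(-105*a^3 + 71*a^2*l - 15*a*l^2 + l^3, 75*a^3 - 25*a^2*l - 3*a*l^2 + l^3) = 15*a^2 - 8*a*l + l^2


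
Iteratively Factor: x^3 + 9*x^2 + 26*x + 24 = (x + 4)*(x^2 + 5*x + 6) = (x + 3)*(x + 4)*(x + 2)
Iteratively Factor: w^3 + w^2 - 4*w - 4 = (w - 2)*(w^2 + 3*w + 2) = (w - 2)*(w + 2)*(w + 1)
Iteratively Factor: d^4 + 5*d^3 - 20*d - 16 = (d - 2)*(d^3 + 7*d^2 + 14*d + 8) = (d - 2)*(d + 4)*(d^2 + 3*d + 2) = (d - 2)*(d + 1)*(d + 4)*(d + 2)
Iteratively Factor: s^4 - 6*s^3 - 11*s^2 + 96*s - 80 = (s + 4)*(s^3 - 10*s^2 + 29*s - 20) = (s - 5)*(s + 4)*(s^2 - 5*s + 4) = (s - 5)*(s - 1)*(s + 4)*(s - 4)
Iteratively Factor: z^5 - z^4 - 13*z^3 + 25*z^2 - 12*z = (z + 4)*(z^4 - 5*z^3 + 7*z^2 - 3*z) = (z - 1)*(z + 4)*(z^3 - 4*z^2 + 3*z) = (z - 1)^2*(z + 4)*(z^2 - 3*z) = (z - 3)*(z - 1)^2*(z + 4)*(z)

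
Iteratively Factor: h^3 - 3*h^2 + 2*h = (h)*(h^2 - 3*h + 2) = h*(h - 1)*(h - 2)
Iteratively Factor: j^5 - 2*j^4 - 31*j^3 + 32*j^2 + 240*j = (j - 5)*(j^4 + 3*j^3 - 16*j^2 - 48*j) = j*(j - 5)*(j^3 + 3*j^2 - 16*j - 48) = j*(j - 5)*(j + 4)*(j^2 - j - 12) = j*(j - 5)*(j + 3)*(j + 4)*(j - 4)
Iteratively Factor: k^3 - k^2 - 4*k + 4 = (k + 2)*(k^2 - 3*k + 2) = (k - 2)*(k + 2)*(k - 1)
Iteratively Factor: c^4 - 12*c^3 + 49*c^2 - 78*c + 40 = (c - 5)*(c^3 - 7*c^2 + 14*c - 8) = (c - 5)*(c - 4)*(c^2 - 3*c + 2) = (c - 5)*(c - 4)*(c - 2)*(c - 1)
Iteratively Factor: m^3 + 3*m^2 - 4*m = (m + 4)*(m^2 - m) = m*(m + 4)*(m - 1)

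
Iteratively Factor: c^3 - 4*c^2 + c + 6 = (c - 3)*(c^2 - c - 2) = (c - 3)*(c + 1)*(c - 2)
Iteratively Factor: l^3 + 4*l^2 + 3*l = (l + 3)*(l^2 + l) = (l + 1)*(l + 3)*(l)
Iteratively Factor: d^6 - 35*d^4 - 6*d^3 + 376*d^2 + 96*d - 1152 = (d - 2)*(d^5 + 2*d^4 - 31*d^3 - 68*d^2 + 240*d + 576) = (d - 4)*(d - 2)*(d^4 + 6*d^3 - 7*d^2 - 96*d - 144) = (d - 4)*(d - 2)*(d + 3)*(d^3 + 3*d^2 - 16*d - 48) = (d - 4)^2*(d - 2)*(d + 3)*(d^2 + 7*d + 12) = (d - 4)^2*(d - 2)*(d + 3)*(d + 4)*(d + 3)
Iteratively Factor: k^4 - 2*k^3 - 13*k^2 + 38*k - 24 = (k - 3)*(k^3 + k^2 - 10*k + 8) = (k - 3)*(k + 4)*(k^2 - 3*k + 2) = (k - 3)*(k - 2)*(k + 4)*(k - 1)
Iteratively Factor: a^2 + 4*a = (a)*(a + 4)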